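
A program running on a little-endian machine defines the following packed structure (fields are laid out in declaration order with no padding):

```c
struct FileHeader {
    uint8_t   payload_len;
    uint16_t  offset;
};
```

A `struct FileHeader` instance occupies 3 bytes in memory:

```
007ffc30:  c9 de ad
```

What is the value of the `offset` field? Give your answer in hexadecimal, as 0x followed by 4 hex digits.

0xADDE

`offset` follows `payload_len` (1 byte), so it starts at byte offset 1 and occupies 2 bytes.
Bytes at offsets 1..2: DE AD.
Little-endian: lowest address holds the least-significant byte.
Reassemble most-significant byte first: AD DE → 0xADDE.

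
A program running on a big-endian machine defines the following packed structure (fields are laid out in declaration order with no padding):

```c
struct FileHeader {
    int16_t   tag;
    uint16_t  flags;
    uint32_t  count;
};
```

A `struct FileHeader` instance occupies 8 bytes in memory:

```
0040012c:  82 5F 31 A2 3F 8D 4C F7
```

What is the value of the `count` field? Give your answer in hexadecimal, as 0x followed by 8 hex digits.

0x3F8D4CF7

`count` follows `tag` (2 B), `flags` (2 B), so it starts at offset 2 + 2 = 4 and occupies 4 bytes.
Bytes at offsets 4..7: 3F 8D 4C F7.
Big-endian stores the most-significant byte at the lowest address.
The bytes are already most-significant first: 0x3F8D4CF7.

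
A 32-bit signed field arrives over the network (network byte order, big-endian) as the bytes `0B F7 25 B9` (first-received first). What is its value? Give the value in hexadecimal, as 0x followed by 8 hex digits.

Big-endian: lowest address holds the most-significant byte.
The bytes are already most-significant first: 0x0BF725B9.

0x0BF725B9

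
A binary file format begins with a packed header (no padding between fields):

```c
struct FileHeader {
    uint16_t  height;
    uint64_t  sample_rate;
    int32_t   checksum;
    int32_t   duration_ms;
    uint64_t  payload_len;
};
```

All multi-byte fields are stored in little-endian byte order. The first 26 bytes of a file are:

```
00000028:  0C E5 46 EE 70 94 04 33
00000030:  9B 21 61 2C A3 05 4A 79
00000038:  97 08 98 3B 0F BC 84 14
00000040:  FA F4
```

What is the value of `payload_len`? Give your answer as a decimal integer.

`payload_len` follows `height` (2 B), `sample_rate` (8 B), `checksum` (4 B), `duration_ms` (4 B), so it starts at offset 2 + 8 + 4 + 4 = 18 and occupies 8 bytes.
Bytes at offsets 18..25: 98 3B 0F BC 84 14 FA F4.
In little-endian order the low byte comes first in memory.
Reassemble most-significant byte first: F4 FA 14 84 BC 0F 3B 98 → 0xF4FA1484BC0F3B98.
0xF4FA1484BC0F3B98 = 17652444249755433880.

17652444249755433880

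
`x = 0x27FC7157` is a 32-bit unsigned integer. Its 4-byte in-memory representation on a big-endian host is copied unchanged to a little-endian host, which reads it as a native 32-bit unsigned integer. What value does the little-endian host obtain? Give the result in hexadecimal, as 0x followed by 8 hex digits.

Stored big-endian, the bytes at ascending addresses are 27 FC 71 57.
Read back as little-endian, the first byte is least significant, giving 0x5771FC27.

0x5771FC27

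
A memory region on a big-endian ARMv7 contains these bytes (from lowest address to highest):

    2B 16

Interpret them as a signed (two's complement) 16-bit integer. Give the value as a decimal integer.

11030

Big-endian: lowest address holds the most-significant byte.
The bytes are already most-significant first: 0x2B16.
0x2B16 = 11030.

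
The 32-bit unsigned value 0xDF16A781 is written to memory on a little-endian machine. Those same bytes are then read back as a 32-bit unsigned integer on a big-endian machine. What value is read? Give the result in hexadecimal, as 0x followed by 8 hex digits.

0x81A716DF

Stored little-endian, the bytes at ascending addresses are 81 A7 16 DF.
Read back as big-endian, the last byte is least significant, giving 0x81A716DF.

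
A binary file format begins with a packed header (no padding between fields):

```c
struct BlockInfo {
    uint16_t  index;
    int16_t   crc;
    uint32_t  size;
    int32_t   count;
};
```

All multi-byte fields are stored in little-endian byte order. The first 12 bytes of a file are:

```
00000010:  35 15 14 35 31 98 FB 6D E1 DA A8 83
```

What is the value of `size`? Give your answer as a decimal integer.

1845205041

`size` follows `index` (2 B), `crc` (2 B), so it starts at offset 2 + 2 = 4 and occupies 4 bytes.
Bytes at offsets 4..7: 31 98 FB 6D.
Little-endian: lowest address holds the least-significant byte.
Reassemble most-significant byte first: 6D FB 98 31 → 0x6DFB9831.
0x6DFB9831 = 1845205041.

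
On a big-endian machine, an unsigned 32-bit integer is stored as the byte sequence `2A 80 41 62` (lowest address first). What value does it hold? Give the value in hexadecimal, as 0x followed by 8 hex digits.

Big-endian: lowest address holds the most-significant byte.
The bytes are already most-significant first: 0x2A804162.

0x2A804162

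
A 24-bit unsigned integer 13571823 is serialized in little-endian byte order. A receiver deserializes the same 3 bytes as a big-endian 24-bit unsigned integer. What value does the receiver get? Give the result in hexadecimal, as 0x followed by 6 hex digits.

13571823 in 24-bit hexadecimal is 0xCF16EF.
Stored little-endian, the bytes at ascending addresses are EF 16 CF.
Read back as big-endian, the last byte is least significant, giving 0xEF16CF.

0xEF16CF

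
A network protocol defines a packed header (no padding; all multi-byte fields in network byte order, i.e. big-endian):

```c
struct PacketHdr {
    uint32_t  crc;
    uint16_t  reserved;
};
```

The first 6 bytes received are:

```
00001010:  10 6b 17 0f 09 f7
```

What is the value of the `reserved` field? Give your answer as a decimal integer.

2551

`reserved` follows `crc` (4 bytes), so it starts at byte offset 4 and occupies 2 bytes.
Bytes at offsets 4..5: 09 F7.
Big-endian stores the most-significant byte at the lowest address.
The bytes are already most-significant first: 0x09F7.
0x09F7 = 2551.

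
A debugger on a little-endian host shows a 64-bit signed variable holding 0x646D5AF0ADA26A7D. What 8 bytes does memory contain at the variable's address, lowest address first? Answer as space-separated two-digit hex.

Split into bytes (most-significant first): 64 6D 5A F0 AD A2 6A 7D.
In little-endian order the low byte comes first in memory.
So at ascending addresses the bytes are 7D 6A A2 AD F0 5A 6D 64.

7D 6A A2 AD F0 5A 6D 64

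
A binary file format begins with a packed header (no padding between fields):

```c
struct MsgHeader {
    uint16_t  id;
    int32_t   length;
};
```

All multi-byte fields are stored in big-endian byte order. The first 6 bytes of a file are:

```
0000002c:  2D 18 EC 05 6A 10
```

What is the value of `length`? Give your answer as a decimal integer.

`length` follows `id` (2 bytes), so it starts at byte offset 2 and occupies 4 bytes.
Bytes at offsets 2..5: EC 05 6A 10.
Big-endian stores the most-significant byte at the lowest address.
The bytes are already most-significant first: 0xEC056A10.
Top bit is set, so as a signed 32-bit value this is 0xEC056A10 − 2^32 = -335189488.

-335189488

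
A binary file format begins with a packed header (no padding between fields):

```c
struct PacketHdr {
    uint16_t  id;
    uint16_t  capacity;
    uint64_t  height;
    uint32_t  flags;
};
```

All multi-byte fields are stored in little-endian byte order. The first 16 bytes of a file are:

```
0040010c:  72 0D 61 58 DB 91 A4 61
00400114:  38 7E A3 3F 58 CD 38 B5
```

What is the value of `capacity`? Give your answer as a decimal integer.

`capacity` follows `id` (2 bytes), so it starts at byte offset 2 and occupies 2 bytes.
Bytes at offsets 2..3: 61 58.
Little-endian: lowest address holds the least-significant byte.
Reassemble most-significant byte first: 58 61 → 0x5861.
0x5861 = 22625.

22625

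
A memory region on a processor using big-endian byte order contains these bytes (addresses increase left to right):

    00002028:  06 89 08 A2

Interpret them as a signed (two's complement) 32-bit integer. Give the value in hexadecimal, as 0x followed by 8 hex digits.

0x068908A2

Big-endian: lowest address holds the most-significant byte.
The bytes are already most-significant first: 0x068908A2.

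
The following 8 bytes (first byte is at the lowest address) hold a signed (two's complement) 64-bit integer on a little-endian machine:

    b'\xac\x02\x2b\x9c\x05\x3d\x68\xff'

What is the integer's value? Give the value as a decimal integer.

In little-endian order the low byte comes first in memory.
Reassemble most-significant byte first: FF 68 3D 05 9C 2B 02 AC → 0xFF683D059C2B02AC.
Top bit is set, so as a signed 64-bit value this is 0xFF683D059C2B02AC − 2^64 = -42717102155824468.

-42717102155824468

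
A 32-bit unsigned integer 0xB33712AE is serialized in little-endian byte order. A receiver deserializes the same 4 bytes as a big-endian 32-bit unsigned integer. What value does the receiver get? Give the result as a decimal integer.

2920429491

Stored little-endian, the bytes at ascending addresses are AE 12 37 B3.
Read back as big-endian, the last byte is least significant, giving 0xAE1237B3.
0xAE1237B3 = 2920429491.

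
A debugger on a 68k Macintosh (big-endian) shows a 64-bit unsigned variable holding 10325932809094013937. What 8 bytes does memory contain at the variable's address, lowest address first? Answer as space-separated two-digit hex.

8F 4D 15 2E 44 99 A3 F1

10325932809094013937 in hexadecimal, padded to 64 bits, is 0x8F4D152E4499A3F1.
Split into bytes (most-significant first): 8F 4D 15 2E 44 99 A3 F1.
Big-endian stores the most-significant byte at the lowest address.
So the memory order matches the most-significant-first order: 8F 4D 15 2E 44 99 A3 F1.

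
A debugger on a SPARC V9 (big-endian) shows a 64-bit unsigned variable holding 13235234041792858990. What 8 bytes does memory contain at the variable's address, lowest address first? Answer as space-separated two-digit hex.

B7 AC FF 3C DC 38 8B 6E

13235234041792858990 in hexadecimal, padded to 64 bits, is 0xB7ACFF3CDC388B6E.
Split into bytes (most-significant first): B7 AC FF 3C DC 38 8B 6E.
Big-endian: lowest address holds the most-significant byte.
So the memory order matches the most-significant-first order: B7 AC FF 3C DC 38 8B 6E.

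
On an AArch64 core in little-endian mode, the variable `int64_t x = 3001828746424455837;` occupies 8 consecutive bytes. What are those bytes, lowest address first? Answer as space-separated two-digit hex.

9D 92 2F 2B 57 A3 A8 29

3001828746424455837 in hexadecimal, padded to 64 bits, is 0x29A8A3572B2F929D.
Split into bytes (most-significant first): 29 A8 A3 57 2B 2F 92 9D.
Little-endian: lowest address holds the least-significant byte.
So at ascending addresses the bytes are 9D 92 2F 2B 57 A3 A8 29.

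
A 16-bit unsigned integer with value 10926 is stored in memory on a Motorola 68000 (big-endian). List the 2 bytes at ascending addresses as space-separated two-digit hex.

2A AE

10926 in hexadecimal, padded to 16 bits, is 0x2AAE.
Split into bytes (most-significant first): 2A AE.
Big-endian stores the most-significant byte at the lowest address.
So the memory order matches the most-significant-first order: 2A AE.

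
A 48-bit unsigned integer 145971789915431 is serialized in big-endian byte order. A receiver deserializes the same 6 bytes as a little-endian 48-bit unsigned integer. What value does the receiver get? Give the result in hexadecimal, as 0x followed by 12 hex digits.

0x2765AFB4C284

145971789915431 in 48-bit hexadecimal is 0x84C2B4AF6527.
Stored big-endian, the bytes at ascending addresses are 84 C2 B4 AF 65 27.
Read back as little-endian, the first byte is least significant, giving 0x2765AFB4C284.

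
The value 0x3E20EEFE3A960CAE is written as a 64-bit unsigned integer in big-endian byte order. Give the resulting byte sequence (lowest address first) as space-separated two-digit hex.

3E 20 EE FE 3A 96 0C AE

Split into bytes (most-significant first): 3E 20 EE FE 3A 96 0C AE.
In big-endian order the high byte comes first in memory.
So the memory order matches the most-significant-first order: 3E 20 EE FE 3A 96 0C AE.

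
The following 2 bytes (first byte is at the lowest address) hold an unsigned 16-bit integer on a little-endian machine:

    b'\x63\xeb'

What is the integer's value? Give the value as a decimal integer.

60259

Little-endian stores the least-significant byte at the lowest address.
Reassemble most-significant byte first: EB 63 → 0xEB63.
0xEB63 = 60259.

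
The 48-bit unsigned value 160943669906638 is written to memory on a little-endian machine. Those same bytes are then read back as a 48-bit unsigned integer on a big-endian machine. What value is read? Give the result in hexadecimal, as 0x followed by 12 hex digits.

160943669906638 in 48-bit hexadecimal is 0x92609E460CCE.
Stored little-endian, the bytes at ascending addresses are CE 0C 46 9E 60 92.
Read back as big-endian, the last byte is least significant, giving 0xCE0C469E6092.

0xCE0C469E6092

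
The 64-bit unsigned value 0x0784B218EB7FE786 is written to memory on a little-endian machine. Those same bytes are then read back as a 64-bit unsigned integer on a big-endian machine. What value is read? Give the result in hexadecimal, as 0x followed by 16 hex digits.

0x86E77FEB18B28407

Stored little-endian, the bytes at ascending addresses are 86 E7 7F EB 18 B2 84 07.
Read back as big-endian, the last byte is least significant, giving 0x86E77FEB18B28407.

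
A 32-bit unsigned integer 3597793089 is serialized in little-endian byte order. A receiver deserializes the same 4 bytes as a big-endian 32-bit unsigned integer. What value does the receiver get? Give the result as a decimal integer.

3597793089 in 32-bit hexadecimal is 0xD671F741.
Stored little-endian, the bytes at ascending addresses are 41 F7 71 D6.
Read back as big-endian, the last byte is least significant, giving 0x41F771D6.
0x41F771D6 = 1106735574.

1106735574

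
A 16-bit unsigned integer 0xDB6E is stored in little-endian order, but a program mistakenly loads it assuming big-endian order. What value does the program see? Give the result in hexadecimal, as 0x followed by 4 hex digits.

Stored little-endian, the bytes at ascending addresses are 6E DB.
Read back as big-endian, the last byte is least significant, giving 0x6EDB.

0x6EDB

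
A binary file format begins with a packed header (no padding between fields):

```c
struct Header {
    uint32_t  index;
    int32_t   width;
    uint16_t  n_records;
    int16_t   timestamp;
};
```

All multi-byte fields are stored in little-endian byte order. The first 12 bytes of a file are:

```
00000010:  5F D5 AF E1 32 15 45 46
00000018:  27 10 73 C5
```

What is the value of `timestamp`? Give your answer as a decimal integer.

-14989

`timestamp` follows `index` (4 B), `width` (4 B), `n_records` (2 B), so it starts at offset 4 + 4 + 2 = 10 and occupies 2 bytes.
Bytes at offsets 10..11: 73 C5.
In little-endian order the low byte comes first in memory.
Reassemble most-significant byte first: C5 73 → 0xC573.
Top bit is set, so as a signed 16-bit value this is 0xC573 − 2^16 = -14989.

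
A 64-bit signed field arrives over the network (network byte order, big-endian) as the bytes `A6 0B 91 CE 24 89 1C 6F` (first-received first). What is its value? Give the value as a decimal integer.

-6481926924107441041

In big-endian order the high byte comes first in memory.
The bytes are already most-significant first: 0xA60B91CE24891C6F.
Top bit is set, so as a signed 64-bit value this is 0xA60B91CE24891C6F − 2^64 = -6481926924107441041.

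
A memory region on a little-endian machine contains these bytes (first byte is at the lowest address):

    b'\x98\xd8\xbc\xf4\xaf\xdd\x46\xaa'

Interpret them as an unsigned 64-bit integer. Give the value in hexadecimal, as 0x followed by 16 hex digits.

Little-endian stores the least-significant byte at the lowest address.
Reassemble most-significant byte first: AA 46 DD AF F4 BC D8 98 → 0xAA46DDAFF4BCD898.

0xAA46DDAFF4BCD898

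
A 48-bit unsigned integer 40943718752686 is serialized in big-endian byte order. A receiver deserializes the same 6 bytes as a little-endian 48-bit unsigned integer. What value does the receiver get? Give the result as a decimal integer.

40943718752686 in 48-bit hexadecimal is 0x253CF3CFE1AE.
Stored big-endian, the bytes at ascending addresses are 25 3C F3 CF E1 AE.
Read back as little-endian, the first byte is least significant, giving 0xAEE1CFF33C25.
0xAEE1CFF33C25 = 192284879698981.

192284879698981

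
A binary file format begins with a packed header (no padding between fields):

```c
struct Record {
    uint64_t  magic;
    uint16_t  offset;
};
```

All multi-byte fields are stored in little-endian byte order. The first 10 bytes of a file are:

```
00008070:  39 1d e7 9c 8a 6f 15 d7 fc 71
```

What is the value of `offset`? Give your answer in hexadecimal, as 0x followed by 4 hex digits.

`offset` follows `magic` (8 bytes), so it starts at byte offset 8 and occupies 2 bytes.
Bytes at offsets 8..9: FC 71.
In little-endian order the low byte comes first in memory.
Reassemble most-significant byte first: 71 FC → 0x71FC.

0x71FC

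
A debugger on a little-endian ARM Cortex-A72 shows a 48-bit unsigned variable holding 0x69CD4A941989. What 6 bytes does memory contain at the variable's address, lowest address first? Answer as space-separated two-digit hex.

Split into bytes (most-significant first): 69 CD 4A 94 19 89.
In little-endian order the low byte comes first in memory.
So at ascending addresses the bytes are 89 19 94 4A CD 69.

89 19 94 4A CD 69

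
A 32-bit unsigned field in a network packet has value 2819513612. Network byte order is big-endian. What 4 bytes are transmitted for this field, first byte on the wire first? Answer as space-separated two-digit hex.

2819513612 in hexadecimal, padded to 32 bits, is 0xA80E5D0C.
Split into bytes (most-significant first): A8 0E 5D 0C.
In big-endian order the high byte comes first in memory.
So the memory order matches the most-significant-first order: A8 0E 5D 0C.

A8 0E 5D 0C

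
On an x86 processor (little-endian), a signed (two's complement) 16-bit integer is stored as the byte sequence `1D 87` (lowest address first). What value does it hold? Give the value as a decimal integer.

-30947

Little-endian stores the least-significant byte at the lowest address.
Reassemble most-significant byte first: 87 1D → 0x871D.
Top bit is set, so as a signed 16-bit value this is 0x871D − 2^16 = -30947.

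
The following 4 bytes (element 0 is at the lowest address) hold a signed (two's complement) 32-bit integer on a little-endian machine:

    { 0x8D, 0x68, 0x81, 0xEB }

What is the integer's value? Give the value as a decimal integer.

-343840627

Little-endian: lowest address holds the least-significant byte.
Reassemble most-significant byte first: EB 81 68 8D → 0xEB81688D.
Top bit is set, so as a signed 32-bit value this is 0xEB81688D − 2^32 = -343840627.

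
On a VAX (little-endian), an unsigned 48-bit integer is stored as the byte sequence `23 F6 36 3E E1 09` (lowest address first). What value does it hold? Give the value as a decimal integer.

10863016080931

Little-endian stores the least-significant byte at the lowest address.
Reassemble most-significant byte first: 09 E1 3E 36 F6 23 → 0x09E13E36F623.
0x09E13E36F623 = 10863016080931.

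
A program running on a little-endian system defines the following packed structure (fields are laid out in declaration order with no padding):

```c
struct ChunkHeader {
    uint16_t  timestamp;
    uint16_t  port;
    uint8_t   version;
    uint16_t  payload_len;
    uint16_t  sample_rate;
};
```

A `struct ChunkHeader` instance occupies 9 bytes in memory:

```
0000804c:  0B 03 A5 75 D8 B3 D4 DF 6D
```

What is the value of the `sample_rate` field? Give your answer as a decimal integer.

28127

`sample_rate` follows `timestamp` (2 B), `port` (2 B), `version` (1 B), `payload_len` (2 B), so it starts at offset 2 + 2 + 1 + 2 = 7 and occupies 2 bytes.
Bytes at offsets 7..8: DF 6D.
In little-endian order the low byte comes first in memory.
Reassemble most-significant byte first: 6D DF → 0x6DDF.
0x6DDF = 28127.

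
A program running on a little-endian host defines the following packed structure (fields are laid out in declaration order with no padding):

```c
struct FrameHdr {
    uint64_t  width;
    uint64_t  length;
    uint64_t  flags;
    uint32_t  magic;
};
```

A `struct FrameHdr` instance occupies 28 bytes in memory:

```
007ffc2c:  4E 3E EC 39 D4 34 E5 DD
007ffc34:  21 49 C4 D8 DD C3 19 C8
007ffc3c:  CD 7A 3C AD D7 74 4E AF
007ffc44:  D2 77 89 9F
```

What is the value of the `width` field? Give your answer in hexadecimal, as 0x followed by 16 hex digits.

`width` is the first field, at byte offset 0, occupying 8 bytes.
Bytes at offsets 0..7: 4E 3E EC 39 D4 34 E5 DD.
Little-endian: lowest address holds the least-significant byte.
Reassemble most-significant byte first: DD E5 34 D4 39 EC 3E 4E → 0xDDE534D439EC3E4E.

0xDDE534D439EC3E4E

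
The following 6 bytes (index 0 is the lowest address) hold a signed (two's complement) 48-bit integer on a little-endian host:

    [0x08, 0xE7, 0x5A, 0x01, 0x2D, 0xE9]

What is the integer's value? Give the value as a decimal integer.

-25095471175928

Little-endian: lowest address holds the least-significant byte.
Reassemble most-significant byte first: E9 2D 01 5A E7 08 → 0xE92D015AE708.
Top bit is set, so as a signed 48-bit value this is 0xE92D015AE708 − 2^48 = -25095471175928.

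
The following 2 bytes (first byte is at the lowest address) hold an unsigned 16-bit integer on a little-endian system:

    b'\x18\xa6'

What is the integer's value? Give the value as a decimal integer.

In little-endian order the low byte comes first in memory.
Reassemble most-significant byte first: A6 18 → 0xA618.
0xA618 = 42520.

42520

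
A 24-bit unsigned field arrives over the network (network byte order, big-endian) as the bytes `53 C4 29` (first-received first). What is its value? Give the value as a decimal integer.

Big-endian stores the most-significant byte at the lowest address.
The bytes are already most-significant first: 0x53C429.
0x53C429 = 5489705.

5489705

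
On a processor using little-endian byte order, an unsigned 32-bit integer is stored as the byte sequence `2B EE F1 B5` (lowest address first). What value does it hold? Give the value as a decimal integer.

Little-endian: lowest address holds the least-significant byte.
Reassemble most-significant byte first: B5 F1 EE 2B → 0xB5F1EE2B.
0xB5F1EE2B = 3052531243.

3052531243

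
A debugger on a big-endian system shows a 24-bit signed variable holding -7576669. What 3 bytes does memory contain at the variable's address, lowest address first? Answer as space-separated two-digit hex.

8C 63 A3

Two's complement of -7576669 in 24 bits: 7576669 = 0x739C5D; invert → 0x8C63A2; add 1 → 0x8C63A3.
Split into bytes (most-significant first): 8C 63 A3.
Big-endian: lowest address holds the most-significant byte.
So the memory order matches the most-significant-first order: 8C 63 A3.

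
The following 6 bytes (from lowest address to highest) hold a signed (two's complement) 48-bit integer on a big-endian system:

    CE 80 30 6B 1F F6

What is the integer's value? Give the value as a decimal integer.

Big-endian: lowest address holds the most-significant byte.
The bytes are already most-significant first: 0xCE80306B1FF6.
Top bit is set, so as a signed 48-bit value this is 0xCE80306B1FF6 − 2^48 = -54425013248010.

-54425013248010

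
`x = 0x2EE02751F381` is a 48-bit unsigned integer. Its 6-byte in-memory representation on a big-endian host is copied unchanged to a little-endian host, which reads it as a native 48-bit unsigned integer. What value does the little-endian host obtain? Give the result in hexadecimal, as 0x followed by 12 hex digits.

Stored big-endian, the bytes at ascending addresses are 2E E0 27 51 F3 81.
Read back as little-endian, the first byte is least significant, giving 0x81F35127E02E.

0x81F35127E02E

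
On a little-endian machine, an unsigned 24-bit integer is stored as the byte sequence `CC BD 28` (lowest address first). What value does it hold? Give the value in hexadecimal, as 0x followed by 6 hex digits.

0x28BDCC

Little-endian: lowest address holds the least-significant byte.
Reassemble most-significant byte first: 28 BD CC → 0x28BDCC.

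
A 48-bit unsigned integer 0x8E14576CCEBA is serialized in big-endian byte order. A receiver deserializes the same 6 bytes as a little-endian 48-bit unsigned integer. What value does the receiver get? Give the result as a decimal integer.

Stored big-endian, the bytes at ascending addresses are 8E 14 57 6C CE BA.
Read back as little-endian, the first byte is least significant, giving 0xBACE6C57148E.
0xBACE6C57148E = 205395743675534.

205395743675534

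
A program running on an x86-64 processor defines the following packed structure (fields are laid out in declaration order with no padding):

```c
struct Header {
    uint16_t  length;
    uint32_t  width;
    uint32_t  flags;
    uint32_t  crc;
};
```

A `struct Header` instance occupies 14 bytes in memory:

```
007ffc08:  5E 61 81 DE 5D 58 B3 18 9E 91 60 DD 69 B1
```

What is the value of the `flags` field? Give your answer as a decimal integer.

`flags` follows `length` (2 B), `width` (4 B), so it starts at offset 2 + 4 = 6 and occupies 4 bytes.
Bytes at offsets 6..9: B3 18 9E 91.
In little-endian order the low byte comes first in memory.
Reassemble most-significant byte first: 91 9E 18 B3 → 0x919E18B3.
0x919E18B3 = 2443057331.

2443057331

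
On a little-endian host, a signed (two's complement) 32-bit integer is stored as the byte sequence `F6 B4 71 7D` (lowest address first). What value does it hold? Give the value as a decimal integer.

Little-endian stores the least-significant byte at the lowest address.
Reassemble most-significant byte first: 7D 71 B4 F6 → 0x7D71B4F6.
0x7D71B4F6 = 2104603894.

2104603894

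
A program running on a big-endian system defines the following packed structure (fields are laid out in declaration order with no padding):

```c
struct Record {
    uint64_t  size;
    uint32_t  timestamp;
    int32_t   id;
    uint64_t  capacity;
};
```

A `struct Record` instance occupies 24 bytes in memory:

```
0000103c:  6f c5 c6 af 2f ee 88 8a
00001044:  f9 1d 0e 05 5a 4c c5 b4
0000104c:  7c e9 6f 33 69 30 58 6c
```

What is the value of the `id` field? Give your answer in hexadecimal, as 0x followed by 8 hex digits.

`id` follows `size` (8 B), `timestamp` (4 B), so it starts at offset 8 + 4 = 12 and occupies 4 bytes.
Bytes at offsets 12..15: 5A 4C C5 B4.
Big-endian stores the most-significant byte at the lowest address.
The bytes are already most-significant first: 0x5A4CC5B4.

0x5A4CC5B4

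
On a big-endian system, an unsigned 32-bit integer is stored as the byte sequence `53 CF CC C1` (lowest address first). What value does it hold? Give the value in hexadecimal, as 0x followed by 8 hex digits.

Big-endian: lowest address holds the most-significant byte.
The bytes are already most-significant first: 0x53CFCCC1.

0x53CFCCC1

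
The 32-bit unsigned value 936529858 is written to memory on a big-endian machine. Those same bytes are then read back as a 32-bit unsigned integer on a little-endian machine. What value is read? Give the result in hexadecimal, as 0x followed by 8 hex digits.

0xC24FD237

936529858 in 32-bit hexadecimal is 0x37D24FC2.
Stored big-endian, the bytes at ascending addresses are 37 D2 4F C2.
Read back as little-endian, the first byte is least significant, giving 0xC24FD237.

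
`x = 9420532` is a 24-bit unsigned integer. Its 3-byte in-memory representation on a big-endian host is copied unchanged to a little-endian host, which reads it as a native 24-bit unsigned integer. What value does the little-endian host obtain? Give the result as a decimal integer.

9420532 in 24-bit hexadecimal is 0x8FBEF4.
Stored big-endian, the bytes at ascending addresses are 8F BE F4.
Read back as little-endian, the first byte is least significant, giving 0xF4BE8F.
0xF4BE8F = 16039567.

16039567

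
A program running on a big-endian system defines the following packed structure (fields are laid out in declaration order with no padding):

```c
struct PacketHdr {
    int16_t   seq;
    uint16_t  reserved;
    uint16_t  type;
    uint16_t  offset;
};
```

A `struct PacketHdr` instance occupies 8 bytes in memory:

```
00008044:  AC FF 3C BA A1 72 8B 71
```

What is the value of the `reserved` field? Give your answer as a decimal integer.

`reserved` follows `seq` (2 bytes), so it starts at byte offset 2 and occupies 2 bytes.
Bytes at offsets 2..3: 3C BA.
Big-endian: lowest address holds the most-significant byte.
The bytes are already most-significant first: 0x3CBA.
0x3CBA = 15546.

15546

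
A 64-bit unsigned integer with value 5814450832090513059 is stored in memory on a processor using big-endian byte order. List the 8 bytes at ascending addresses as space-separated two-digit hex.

50 B1 14 39 BA BA BE A3

5814450832090513059 in hexadecimal, padded to 64 bits, is 0x50B11439BABABEA3.
Split into bytes (most-significant first): 50 B1 14 39 BA BA BE A3.
Big-endian stores the most-significant byte at the lowest address.
So the memory order matches the most-significant-first order: 50 B1 14 39 BA BA BE A3.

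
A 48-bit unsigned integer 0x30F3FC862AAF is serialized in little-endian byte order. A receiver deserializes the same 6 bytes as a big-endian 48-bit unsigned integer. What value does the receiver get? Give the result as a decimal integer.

192597188211504

Stored little-endian, the bytes at ascending addresses are AF 2A 86 FC F3 30.
Read back as big-endian, the last byte is least significant, giving 0xAF2A86FCF330.
0xAF2A86FCF330 = 192597188211504.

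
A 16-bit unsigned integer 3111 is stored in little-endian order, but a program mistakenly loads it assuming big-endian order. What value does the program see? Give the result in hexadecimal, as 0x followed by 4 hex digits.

0x270C

3111 in 16-bit hexadecimal is 0x0C27.
Stored little-endian, the bytes at ascending addresses are 27 0C.
Read back as big-endian, the last byte is least significant, giving 0x270C.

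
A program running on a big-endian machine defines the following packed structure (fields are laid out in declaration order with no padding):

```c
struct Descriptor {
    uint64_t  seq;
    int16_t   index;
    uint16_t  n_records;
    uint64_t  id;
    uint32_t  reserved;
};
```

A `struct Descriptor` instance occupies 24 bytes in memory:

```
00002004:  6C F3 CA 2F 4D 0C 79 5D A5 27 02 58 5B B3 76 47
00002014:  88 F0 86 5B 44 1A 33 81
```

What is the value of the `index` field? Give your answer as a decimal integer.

-23257

`index` follows `seq` (8 bytes), so it starts at byte offset 8 and occupies 2 bytes.
Bytes at offsets 8..9: A5 27.
In big-endian order the high byte comes first in memory.
The bytes are already most-significant first: 0xA527.
Top bit is set, so as a signed 16-bit value this is 0xA527 − 2^16 = -23257.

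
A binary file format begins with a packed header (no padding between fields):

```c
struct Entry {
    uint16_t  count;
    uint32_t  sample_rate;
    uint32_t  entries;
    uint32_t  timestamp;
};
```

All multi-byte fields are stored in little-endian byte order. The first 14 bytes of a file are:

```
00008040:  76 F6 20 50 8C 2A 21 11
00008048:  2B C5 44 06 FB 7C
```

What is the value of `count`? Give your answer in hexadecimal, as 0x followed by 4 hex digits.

0xF676

`count` is the first field, at byte offset 0, occupying 2 bytes.
Bytes at offsets 0..1: 76 F6.
Little-endian: lowest address holds the least-significant byte.
Reassemble most-significant byte first: F6 76 → 0xF676.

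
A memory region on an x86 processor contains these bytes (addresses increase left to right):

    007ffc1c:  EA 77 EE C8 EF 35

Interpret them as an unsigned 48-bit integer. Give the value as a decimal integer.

59303984527338

Little-endian: lowest address holds the least-significant byte.
Reassemble most-significant byte first: 35 EF C8 EE 77 EA → 0x35EFC8EE77EA.
0x35EFC8EE77EA = 59303984527338.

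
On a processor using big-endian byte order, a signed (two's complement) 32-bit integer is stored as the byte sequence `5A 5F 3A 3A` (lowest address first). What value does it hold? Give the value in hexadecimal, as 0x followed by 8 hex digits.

0x5A5F3A3A

Big-endian stores the most-significant byte at the lowest address.
The bytes are already most-significant first: 0x5A5F3A3A.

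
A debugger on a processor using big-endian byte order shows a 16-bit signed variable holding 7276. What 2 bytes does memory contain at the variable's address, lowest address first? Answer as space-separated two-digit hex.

7276 in hexadecimal, padded to 16 bits, is 0x1C6C.
Split into bytes (most-significant first): 1C 6C.
Big-endian stores the most-significant byte at the lowest address.
So the memory order matches the most-significant-first order: 1C 6C.

1C 6C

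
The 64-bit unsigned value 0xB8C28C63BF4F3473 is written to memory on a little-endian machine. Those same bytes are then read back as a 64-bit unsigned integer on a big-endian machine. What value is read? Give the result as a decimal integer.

8301347696578183864

Stored little-endian, the bytes at ascending addresses are 73 34 4F BF 63 8C C2 B8.
Read back as big-endian, the last byte is least significant, giving 0x73344FBF638CC2B8.
0x73344FBF638CC2B8 = 8301347696578183864.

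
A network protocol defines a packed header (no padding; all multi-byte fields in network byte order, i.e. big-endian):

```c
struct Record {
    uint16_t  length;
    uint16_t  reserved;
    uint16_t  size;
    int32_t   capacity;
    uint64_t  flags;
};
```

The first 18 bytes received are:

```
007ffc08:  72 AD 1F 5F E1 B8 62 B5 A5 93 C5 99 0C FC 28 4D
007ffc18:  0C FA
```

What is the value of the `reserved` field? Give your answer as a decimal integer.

`reserved` follows `length` (2 bytes), so it starts at byte offset 2 and occupies 2 bytes.
Bytes at offsets 2..3: 1F 5F.
Big-endian: lowest address holds the most-significant byte.
The bytes are already most-significant first: 0x1F5F.
0x1F5F = 8031.

8031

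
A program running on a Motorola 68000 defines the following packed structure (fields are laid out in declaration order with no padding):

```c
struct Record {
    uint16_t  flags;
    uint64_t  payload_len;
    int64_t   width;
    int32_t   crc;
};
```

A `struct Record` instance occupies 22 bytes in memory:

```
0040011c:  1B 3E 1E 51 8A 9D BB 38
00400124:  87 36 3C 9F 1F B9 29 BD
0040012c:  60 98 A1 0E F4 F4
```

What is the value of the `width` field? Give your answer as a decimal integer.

`width` follows `flags` (2 B), `payload_len` (8 B), so it starts at offset 2 + 8 = 10 and occupies 8 bytes.
Bytes at offsets 10..17: 3C 9F 1F B9 29 BD 60 98.
Big-endian: lowest address holds the most-significant byte.
The bytes are already most-significant first: 0x3C9F1FB929BD6098.
0x3C9F1FB929BD6098 = 4368245043702358168.

4368245043702358168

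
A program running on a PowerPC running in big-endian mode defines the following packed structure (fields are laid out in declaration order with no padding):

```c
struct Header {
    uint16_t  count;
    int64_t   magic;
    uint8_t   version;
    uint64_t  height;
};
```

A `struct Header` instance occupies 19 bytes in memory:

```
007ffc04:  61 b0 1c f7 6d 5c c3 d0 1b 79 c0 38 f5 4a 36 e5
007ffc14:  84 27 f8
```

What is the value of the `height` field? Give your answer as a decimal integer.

`height` follows `count` (2 B), `magic` (8 B), `version` (1 B), so it starts at offset 2 + 8 + 1 = 11 and occupies 8 bytes.
Bytes at offsets 11..18: 38 F5 4A 36 E5 84 27 F8.
Big-endian stores the most-significant byte at the lowest address.
The bytes are already most-significant first: 0x38F54A36E58427F8.
0x38F54A36E58427F8 = 4104268235057407992.

4104268235057407992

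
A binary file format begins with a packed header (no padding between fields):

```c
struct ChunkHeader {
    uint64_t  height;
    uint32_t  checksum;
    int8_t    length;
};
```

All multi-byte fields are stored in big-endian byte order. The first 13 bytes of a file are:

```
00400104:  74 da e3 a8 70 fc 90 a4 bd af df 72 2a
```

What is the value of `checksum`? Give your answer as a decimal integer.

`checksum` follows `height` (8 bytes), so it starts at byte offset 8 and occupies 4 bytes.
Bytes at offsets 8..11: BD AF DF 72.
In big-endian order the high byte comes first in memory.
The bytes are already most-significant first: 0xBDAFDF72.
0xBDAFDF72 = 3182419826.

3182419826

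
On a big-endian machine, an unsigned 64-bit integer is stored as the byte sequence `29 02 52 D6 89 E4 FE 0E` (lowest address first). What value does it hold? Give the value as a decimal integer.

2955015386898431502

In big-endian order the high byte comes first in memory.
The bytes are already most-significant first: 0x290252D689E4FE0E.
0x290252D689E4FE0E = 2955015386898431502.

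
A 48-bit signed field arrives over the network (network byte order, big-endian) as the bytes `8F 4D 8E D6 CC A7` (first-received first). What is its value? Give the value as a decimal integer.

-123911705015129

Big-endian: lowest address holds the most-significant byte.
The bytes are already most-significant first: 0x8F4D8ED6CCA7.
Top bit is set, so as a signed 48-bit value this is 0x8F4D8ED6CCA7 − 2^48 = -123911705015129.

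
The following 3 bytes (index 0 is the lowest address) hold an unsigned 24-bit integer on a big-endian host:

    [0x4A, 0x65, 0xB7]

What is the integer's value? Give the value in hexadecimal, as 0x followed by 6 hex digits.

In big-endian order the high byte comes first in memory.
The bytes are already most-significant first: 0x4A65B7.

0x4A65B7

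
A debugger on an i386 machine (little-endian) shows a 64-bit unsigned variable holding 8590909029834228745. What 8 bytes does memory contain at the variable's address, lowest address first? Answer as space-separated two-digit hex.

09 04 F7 FC 3E 0A 39 77

8590909029834228745 in hexadecimal, padded to 64 bits, is 0x77390A3EFCF70409.
Split into bytes (most-significant first): 77 39 0A 3E FC F7 04 09.
Little-endian stores the least-significant byte at the lowest address.
So at ascending addresses the bytes are 09 04 F7 FC 3E 0A 39 77.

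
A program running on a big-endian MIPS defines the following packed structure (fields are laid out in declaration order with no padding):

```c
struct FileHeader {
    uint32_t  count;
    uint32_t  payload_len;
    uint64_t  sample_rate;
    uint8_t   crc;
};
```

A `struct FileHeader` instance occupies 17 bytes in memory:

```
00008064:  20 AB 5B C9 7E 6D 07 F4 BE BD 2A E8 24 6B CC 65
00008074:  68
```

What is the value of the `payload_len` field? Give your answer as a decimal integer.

2121074676

`payload_len` follows `count` (4 bytes), so it starts at byte offset 4 and occupies 4 bytes.
Bytes at offsets 4..7: 7E 6D 07 F4.
Big-endian: lowest address holds the most-significant byte.
The bytes are already most-significant first: 0x7E6D07F4.
0x7E6D07F4 = 2121074676.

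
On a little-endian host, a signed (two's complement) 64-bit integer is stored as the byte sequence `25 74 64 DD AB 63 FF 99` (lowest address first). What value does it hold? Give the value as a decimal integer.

Little-endian stores the least-significant byte at the lowest address.
Reassemble most-significant byte first: 99 FF 63 AB DD 64 74 25 → 0x99FF63ABDD647425.
Top bit is set, so as a signed 64-bit value this is 0x99FF63ABDD647425 − 2^64 = -7350046477040454619.

-7350046477040454619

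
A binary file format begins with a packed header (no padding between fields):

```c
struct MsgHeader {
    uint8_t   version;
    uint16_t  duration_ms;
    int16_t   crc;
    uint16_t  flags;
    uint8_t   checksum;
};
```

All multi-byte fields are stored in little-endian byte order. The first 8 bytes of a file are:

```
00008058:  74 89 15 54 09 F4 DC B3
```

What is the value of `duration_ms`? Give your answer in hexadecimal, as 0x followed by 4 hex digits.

0x1589

`duration_ms` follows `version` (1 byte), so it starts at byte offset 1 and occupies 2 bytes.
Bytes at offsets 1..2: 89 15.
Little-endian: lowest address holds the least-significant byte.
Reassemble most-significant byte first: 15 89 → 0x1589.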